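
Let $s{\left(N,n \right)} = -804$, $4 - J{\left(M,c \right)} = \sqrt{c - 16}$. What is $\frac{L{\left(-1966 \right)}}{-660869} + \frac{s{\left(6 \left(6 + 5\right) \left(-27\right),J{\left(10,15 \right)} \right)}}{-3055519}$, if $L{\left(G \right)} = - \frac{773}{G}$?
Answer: $\frac{1042249920829}{3969939447297626} \approx 0.00026254$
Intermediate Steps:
$J{\left(M,c \right)} = 4 - \sqrt{-16 + c}$ ($J{\left(M,c \right)} = 4 - \sqrt{c - 16} = 4 - \sqrt{-16 + c}$)
$\frac{L{\left(-1966 \right)}}{-660869} + \frac{s{\left(6 \left(6 + 5\right) \left(-27\right),J{\left(10,15 \right)} \right)}}{-3055519} = \frac{\left(-773\right) \frac{1}{-1966}}{-660869} - \frac{804}{-3055519} = \left(-773\right) \left(- \frac{1}{1966}\right) \left(- \frac{1}{660869}\right) - - \frac{804}{3055519} = \frac{773}{1966} \left(- \frac{1}{660869}\right) + \frac{804}{3055519} = - \frac{773}{1299268454} + \frac{804}{3055519} = \frac{1042249920829}{3969939447297626}$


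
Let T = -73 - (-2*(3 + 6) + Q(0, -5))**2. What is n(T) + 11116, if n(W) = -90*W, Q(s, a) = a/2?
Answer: 111017/2 ≈ 55509.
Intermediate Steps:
Q(s, a) = a/2 (Q(s, a) = a*(1/2) = a/2)
T = -1973/4 (T = -73 - (-2*(3 + 6) + (1/2)*(-5))**2 = -73 - (-2*9 - 5/2)**2 = -73 - (-18 - 5/2)**2 = -73 - (-41/2)**2 = -73 - 1*1681/4 = -73 - 1681/4 = -1973/4 ≈ -493.25)
n(T) + 11116 = -90*(-1973/4) + 11116 = 88785/2 + 11116 = 111017/2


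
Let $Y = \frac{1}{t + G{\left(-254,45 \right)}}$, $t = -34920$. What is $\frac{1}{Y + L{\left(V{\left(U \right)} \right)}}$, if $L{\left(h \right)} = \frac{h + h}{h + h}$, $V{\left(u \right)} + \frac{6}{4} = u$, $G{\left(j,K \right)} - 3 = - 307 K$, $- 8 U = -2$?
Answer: $\frac{48732}{48731} \approx 1.0$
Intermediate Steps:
$U = \frac{1}{4}$ ($U = \left(- \frac{1}{8}\right) \left(-2\right) = \frac{1}{4} \approx 0.25$)
$G{\left(j,K \right)} = 3 - 307 K$
$V{\left(u \right)} = - \frac{3}{2} + u$
$L{\left(h \right)} = 1$ ($L{\left(h \right)} = \frac{2 h}{2 h} = 2 h \frac{1}{2 h} = 1$)
$Y = - \frac{1}{48732}$ ($Y = \frac{1}{-34920 + \left(3 - 13815\right)} = \frac{1}{-34920 - 13812} = \frac{1}{-48732} = - \frac{1}{48732} \approx -2.052 \cdot 10^{-5}$)
$\frac{1}{Y + L{\left(V{\left(U \right)} \right)}} = \frac{1}{- \frac{1}{48732} + 1} = \frac{1}{\frac{48731}{48732}} = \frac{48732}{48731}$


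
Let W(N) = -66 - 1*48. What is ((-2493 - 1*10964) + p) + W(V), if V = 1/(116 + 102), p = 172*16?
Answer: -10819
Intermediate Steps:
p = 2752
V = 1/218 ≈ 0.0045872
W(N) = -114 (W(N) = -66 - 48 = -114)
((-2493 - 1*10964) + p) + W(V) = ((-2493 - 1*10964) + 2752) - 114 = ((-2493 - 10964) + 2752) - 114 = (-13457 + 2752) - 114 = -10705 - 114 = -10819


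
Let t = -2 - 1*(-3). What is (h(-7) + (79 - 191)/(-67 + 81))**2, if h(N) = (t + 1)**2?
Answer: 16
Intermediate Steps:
t = 1 (t = -2 + 3 = 1)
h(N) = 4 (h(N) = (1 + 1)**2 = 2**2 = 4)
(h(-7) + (79 - 191)/(-67 + 81))**2 = (4 + (79 - 191)/(-67 + 81))**2 = (4 - 112/14)**2 = (4 - 112*1/14)**2 = (4 - 8)**2 = (-4)**2 = 16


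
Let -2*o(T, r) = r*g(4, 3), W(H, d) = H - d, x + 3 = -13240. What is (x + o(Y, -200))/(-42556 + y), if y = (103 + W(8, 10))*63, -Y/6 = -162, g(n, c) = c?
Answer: 12943/36193 ≈ 0.35761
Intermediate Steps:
x = -13243 (x = -3 - 13240 = -13243)
Y = 972 (Y = -6*(-162) = 972)
o(T, r) = -3*r/2 (o(T, r) = -r*3/2 = -3*r/2)
y = 6363 (y = (103 + (8 - 1*10))*63 = (103 + (8 - 10))*63 = (103 - 2)*63 = 101*63 = 6363)
(x + o(Y, -200))/(-42556 + y) = (-13243 - 3/2*(-200))/(-42556 + 6363) = (-13243 + 300)/(-36193) = -12943*(-1/36193) = 12943/36193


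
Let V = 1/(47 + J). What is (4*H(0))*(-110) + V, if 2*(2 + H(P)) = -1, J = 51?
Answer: 107801/98 ≈ 1100.0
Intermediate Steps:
H(P) = -5/2 (H(P) = -2 + (½)*(-1) = -2 - ½ = -5/2)
V = 1/98 (V = 1/(47 + 51) = 1/98 ≈ 0.010204)
(4*H(0))*(-110) + V = (4*(-5/2))*(-110) + 1/98 = -10*(-110) + 1/98 = 1100 + 1/98 = 107801/98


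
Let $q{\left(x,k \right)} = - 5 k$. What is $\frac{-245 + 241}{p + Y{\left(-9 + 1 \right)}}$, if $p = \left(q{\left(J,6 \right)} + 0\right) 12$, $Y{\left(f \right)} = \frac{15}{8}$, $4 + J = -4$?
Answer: $\frac{32}{2865} \approx 0.011169$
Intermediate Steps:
$J = -8$ ($J = -4 - 4 = -8$)
$Y{\left(f \right)} = \frac{15}{8}$ ($Y{\left(f \right)} = 15 \cdot \frac{1}{8} = \frac{15}{8}$)
$p = -360$ ($p = \left(\left(-5\right) 6 + 0\right) 12 = \left(-30 + 0\right) 12 = \left(-30\right) 12 = -360$)
$\frac{-245 + 241}{p + Y{\left(-9 + 1 \right)}} = \frac{-245 + 241}{-360 + \frac{15}{8}} = - \frac{4}{- \frac{2865}{8}} = \left(-4\right) \left(- \frac{8}{2865}\right) = \frac{32}{2865}$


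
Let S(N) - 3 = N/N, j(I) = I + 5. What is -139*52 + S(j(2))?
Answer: -7224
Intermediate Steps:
j(I) = 5 + I
S(N) = 4 (S(N) = 3 + N/N = 3 + 1 = 4)
-139*52 + S(j(2)) = -139*52 + 4 = -7228 + 4 = -7224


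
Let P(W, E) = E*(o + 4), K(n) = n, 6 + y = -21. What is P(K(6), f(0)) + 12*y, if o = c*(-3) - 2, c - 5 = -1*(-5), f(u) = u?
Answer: -324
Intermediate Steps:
y = -27 (y = -6 - 21 = -27)
c = 10 (c = 5 - 1*(-5) = 5 + 5 = 10)
o = -32 (o = 10*(-3) - 2 = -30 - 2 = -32)
P(W, E) = -28*E (P(W, E) = E*(-32 + 4) = E*(-28) = -28*E)
P(K(6), f(0)) + 12*y = -28*0 + 12*(-27) = 0 - 324 = -324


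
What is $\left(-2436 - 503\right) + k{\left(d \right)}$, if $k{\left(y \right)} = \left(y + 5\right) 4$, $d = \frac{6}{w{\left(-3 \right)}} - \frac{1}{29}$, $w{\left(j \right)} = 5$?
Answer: $- \frac{422579}{145} \approx -2914.3$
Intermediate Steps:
$d = \frac{169}{145}$ ($d = \frac{6}{5} - \frac{1}{29} = \frac{169}{145} \approx 1.1655$)
$k{\left(y \right)} = 20 + 4 y$ ($k{\left(y \right)} = \left(5 + y\right) 4 = 20 + 4 y$)
$\left(-2436 - 503\right) + k{\left(d \right)} = \left(-2436 - 503\right) + \left(20 + 4 \cdot \frac{169}{145}\right) = -2939 + \left(20 + \frac{676}{145}\right) = -2939 + \frac{3576}{145} = - \frac{422579}{145}$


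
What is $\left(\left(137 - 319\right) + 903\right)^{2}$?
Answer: $519841$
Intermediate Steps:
$\left(\left(137 - 319\right) + 903\right)^{2} = \left(-182 + 903\right)^{2} = 721^{2} = 519841$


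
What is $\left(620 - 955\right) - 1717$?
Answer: $-2052$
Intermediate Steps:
$\left(620 - 955\right) - 1717 = -335 - 1717 = -2052$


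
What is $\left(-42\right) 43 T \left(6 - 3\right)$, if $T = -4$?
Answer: $21672$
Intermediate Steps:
$\left(-42\right) 43 T \left(6 - 3\right) = \left(-42\right) 43 \left(- 4 \left(6 - 3\right)\right) = - 1806 \left(\left(-4\right) 3\right) = \left(-1806\right) \left(-12\right) = 21672$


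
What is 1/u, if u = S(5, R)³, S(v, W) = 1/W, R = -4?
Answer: -64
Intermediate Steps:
S(v, W) = 1/W
u = -1/64 (u = (1/(-4))³ = (-¼)³ = -1/64 ≈ -0.015625)
1/u = 1/(-1/64) = -64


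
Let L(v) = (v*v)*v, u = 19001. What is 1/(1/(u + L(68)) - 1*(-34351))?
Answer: 333433/11453756984 ≈ 2.9111e-5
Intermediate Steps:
L(v) = v³ (L(v) = v²*v = v³)
1/(1/(u + L(68)) - 1*(-34351)) = 1/(1/(19001 + 68³) - 1*(-34351)) = 1/(1/(19001 + 314432) + 34351) = 1/(1/333433 + 34351) = 1/(11453756984/333433) = 333433/11453756984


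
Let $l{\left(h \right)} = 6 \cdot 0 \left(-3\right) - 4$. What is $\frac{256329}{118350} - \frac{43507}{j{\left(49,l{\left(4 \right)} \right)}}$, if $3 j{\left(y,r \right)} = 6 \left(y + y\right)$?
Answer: $- \frac{283267387}{1288700} \approx -219.81$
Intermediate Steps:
$l{\left(h \right)} = -4$ ($l{\left(h \right)} = 6 \cdot 0 - 4 = 0 - 4 = -4$)
$j{\left(y,r \right)} = 4 y$ ($j{\left(y,r \right)} = \frac{6 \left(y + y\right)}{3} = \frac{6 \cdot 2 y}{3} = \frac{12 y}{3} = 4 y$)
$\frac{256329}{118350} - \frac{43507}{j{\left(49,l{\left(4 \right)} \right)}} = \frac{256329}{118350} - \frac{43507}{4 \cdot 49} = 256329 \cdot \frac{1}{118350} - \frac{43507}{196} = \frac{28481}{13150} - \frac{43507}{196} = - \frac{283267387}{1288700}$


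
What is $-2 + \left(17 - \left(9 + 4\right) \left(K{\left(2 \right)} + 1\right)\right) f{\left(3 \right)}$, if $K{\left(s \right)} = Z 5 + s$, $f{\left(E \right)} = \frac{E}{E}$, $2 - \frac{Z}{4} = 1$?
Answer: $-284$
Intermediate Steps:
$Z = 4$ ($Z = 8 - 4 = 4$)
$f{\left(E \right)} = 1$
$K{\left(s \right)} = 20 + s$ ($K{\left(s \right)} = 4 \cdot 5 + s = 20 + s$)
$-2 + \left(17 - \left(9 + 4\right) \left(K{\left(2 \right)} + 1\right)\right) f{\left(3 \right)} = -2 + \left(17 - \left(9 + 4\right) \left(\left(20 + 2\right) + 1\right)\right) 1 = -2 + \left(17 - 13 \left(22 + 1\right)\right) 1 = -2 + \left(17 - 13 \cdot 23\right) 1 = -2 + \left(17 - 299\right) 1 = -2 - 282 = -284$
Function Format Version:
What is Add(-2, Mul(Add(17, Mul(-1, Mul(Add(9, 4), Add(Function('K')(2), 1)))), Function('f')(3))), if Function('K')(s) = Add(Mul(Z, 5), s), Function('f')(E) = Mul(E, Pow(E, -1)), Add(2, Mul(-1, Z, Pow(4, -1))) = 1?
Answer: -284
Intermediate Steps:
Z = 4 (Z = Add(8, Mul(-4, 1)) = Add(8, -4) = 4)
Function('f')(E) = 1
Function('K')(s) = Add(20, s) (Function('K')(s) = Add(Mul(4, 5), s) = Add(20, s))
Add(-2, Mul(Add(17, Mul(-1, Mul(Add(9, 4), Add(Function('K')(2), 1)))), Function('f')(3))) = Add(-2, Mul(Add(17, Mul(-1, Mul(Add(9, 4), Add(Add(20, 2), 1)))), 1)) = Add(-2, Mul(Add(17, Mul(-1, Mul(13, Add(22, 1)))), 1)) = Add(-2, Mul(Add(17, Mul(-1, Mul(13, 23))), 1)) = Add(-2, Mul(Add(17, Mul(-1, 299)), 1)) = Add(-2, Mul(Add(17, -299), 1)) = Add(-2, Mul(-282, 1)) = Add(-2, -282) = -284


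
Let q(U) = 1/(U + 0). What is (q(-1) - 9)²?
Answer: 100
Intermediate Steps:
q(U) = 1/U
(q(-1) - 9)² = (1/(-1) - 9)² = (-1 - 9)² = (-10)² = 100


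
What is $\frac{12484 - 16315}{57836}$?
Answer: $- \frac{3831}{57836} \approx -0.066239$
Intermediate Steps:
$\frac{12484 - 16315}{57836} = \left(-3831\right) \frac{1}{57836} = - \frac{3831}{57836}$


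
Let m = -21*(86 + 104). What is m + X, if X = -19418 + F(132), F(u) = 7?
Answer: -23401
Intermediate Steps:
m = -3990 (m = -21*190 = -3990)
X = -19411 (X = -19418 + 7 = -19411)
m + X = -3990 - 19411 = -23401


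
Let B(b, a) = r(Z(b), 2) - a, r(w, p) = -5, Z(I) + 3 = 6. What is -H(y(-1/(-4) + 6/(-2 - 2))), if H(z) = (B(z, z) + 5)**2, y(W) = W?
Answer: -25/16 ≈ -1.5625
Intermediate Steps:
Z(I) = 3 (Z(I) = -3 + 6 = 3)
B(b, a) = -5 - a
H(z) = z**2 (H(z) = ((-5 - z) + 5)**2 = (-z)**2 = z**2)
-H(y(-1/(-4) + 6/(-2 - 2))) = -(-1/(-4) + 6/(-2 - 2))**2 = -(-1*(-1/4) + 6/(-4))**2 = -(1/4 + 6*(-1/4))**2 = -(1/4 - 3/2)**2 = -(-5/4)**2 = -1*25/16 = -25/16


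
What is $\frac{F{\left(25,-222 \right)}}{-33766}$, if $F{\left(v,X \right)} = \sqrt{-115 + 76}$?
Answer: $- \frac{i \sqrt{39}}{33766} \approx - 0.00018495 i$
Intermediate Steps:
$F{\left(v,X \right)} = i \sqrt{39}$ ($F{\left(v,X \right)} = \sqrt{-39} = i \sqrt{39}$)
$\frac{F{\left(25,-222 \right)}}{-33766} = \frac{i \sqrt{39}}{-33766} = i \sqrt{39} \left(- \frac{1}{33766}\right) = - \frac{i \sqrt{39}}{33766}$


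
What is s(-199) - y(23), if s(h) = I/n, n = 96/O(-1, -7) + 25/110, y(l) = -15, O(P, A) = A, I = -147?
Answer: 53793/2077 ≈ 25.899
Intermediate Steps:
n = -2077/154 (n = 96/(-7) + 25/110 = 96*(-⅐) + 25*(1/110) = -96/7 + 5/22 = -2077/154 ≈ -13.487)
s(h) = 22638/2077 (s(h) = -147/(-2077/154) = -147*(-154/2077) = 22638/2077)
s(-199) - y(23) = 22638/2077 - 1*(-15) = 22638/2077 + 15 = 53793/2077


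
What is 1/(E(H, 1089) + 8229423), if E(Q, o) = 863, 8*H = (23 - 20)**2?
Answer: 1/8230286 ≈ 1.2150e-7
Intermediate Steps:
H = 9/8 (H = (23 - 20)**2/8 = (1/8)*3**2 = (1/8)*9 = 9/8 ≈ 1.1250)
1/(E(H, 1089) + 8229423) = 1/(863 + 8229423) = 1/8230286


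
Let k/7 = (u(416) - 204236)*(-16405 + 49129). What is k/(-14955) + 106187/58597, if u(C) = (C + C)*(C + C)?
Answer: -2183371255483421/292106045 ≈ -7.4746e+6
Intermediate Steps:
u(C) = 4*C² (u(C) = (2*C)*(2*C) = 4*C²)
k = 111782435184 (k = 7*((4*416² - 204236)*(-16405 + 49129)) = 7*((4*173056 - 204236)*32724) = 7*((692224 - 204236)*32724) = 7*(487988*32724) = 7*15968919312 = 111782435184)
k/(-14955) + 106187/58597 = 111782435184/(-14955) + 106187/58597 = 111782435184*(-1/14955) + 106187*(1/58597) = -37260811728/4985 + 106187/58597 = -2183371255483421/292106045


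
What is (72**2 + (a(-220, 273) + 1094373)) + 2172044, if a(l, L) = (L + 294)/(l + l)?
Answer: 1439503873/440 ≈ 3.2716e+6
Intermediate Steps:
a(l, L) = (294 + L)/(2*l) (a(l, L) = (294 + L)/((2*l)) = (294 + L)*(1/(2*l)) = (294 + L)/(2*l))
(72**2 + (a(-220, 273) + 1094373)) + 2172044 = (72**2 + ((1/2)*(294 + 273)/(-220) + 1094373)) + 2172044 = (5184 + ((1/2)*(-1/220)*567 + 1094373)) + 2172044 = (5184 + (-567/440 + 1094373)) + 2172044 = (5184 + 481523553/440) + 2172044 = 483804513/440 + 2172044 = 1439503873/440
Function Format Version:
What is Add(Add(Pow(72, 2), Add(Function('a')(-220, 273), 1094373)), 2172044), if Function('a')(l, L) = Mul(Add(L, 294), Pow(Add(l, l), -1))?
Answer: Rational(1439503873, 440) ≈ 3.2716e+6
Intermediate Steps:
Function('a')(l, L) = Mul(Rational(1, 2), Pow(l, -1), Add(294, L)) (Function('a')(l, L) = Mul(Add(294, L), Pow(Mul(2, l), -1)) = Mul(Add(294, L), Mul(Rational(1, 2), Pow(l, -1))) = Mul(Rational(1, 2), Pow(l, -1), Add(294, L)))
Add(Add(Pow(72, 2), Add(Function('a')(-220, 273), 1094373)), 2172044) = Add(Add(Pow(72, 2), Add(Mul(Rational(1, 2), Pow(-220, -1), Add(294, 273)), 1094373)), 2172044) = Add(Add(5184, Add(Mul(Rational(1, 2), Rational(-1, 220), 567), 1094373)), 2172044) = Add(Add(5184, Add(Rational(-567, 440), 1094373)), 2172044) = Add(Add(5184, Rational(481523553, 440)), 2172044) = Add(Rational(483804513, 440), 2172044) = Rational(1439503873, 440)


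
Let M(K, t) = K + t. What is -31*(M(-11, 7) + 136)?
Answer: -4092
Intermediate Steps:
-31*(M(-11, 7) + 136) = -31*((-11 + 7) + 136) = -31*(-4 + 136) = -31*132 = -4092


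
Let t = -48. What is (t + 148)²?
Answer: 10000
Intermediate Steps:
(t + 148)² = (-48 + 148)² = 100² = 10000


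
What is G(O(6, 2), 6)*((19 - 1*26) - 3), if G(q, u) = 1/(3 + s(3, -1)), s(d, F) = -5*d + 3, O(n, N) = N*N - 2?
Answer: 10/9 ≈ 1.1111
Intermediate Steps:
O(n, N) = -2 + N² (O(n, N) = N² - 2 = -2 + N²)
s(d, F) = 3 - 5*d
G(q, u) = -⅑ (G(q, u) = 1/(3 + (3 - 5*3)) = 1/(3 + (3 - 15)) = 1/(3 - 12) = 1/(-9) = -⅑)
G(O(6, 2), 6)*((19 - 1*26) - 3) = -((19 - 1*26) - 3)/9 = -((19 - 26) - 3)/9 = -(-7 - 3)/9 = -⅑*(-10) = 10/9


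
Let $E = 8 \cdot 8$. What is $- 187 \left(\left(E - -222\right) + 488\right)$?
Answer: $-144738$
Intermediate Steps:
$E = 64$
$- 187 \left(\left(E - -222\right) + 488\right) = - 187 \left(\left(64 - -222\right) + 488\right) = - 187 \left(\left(64 + 222\right) + 488\right) = - 187 \left(286 + 488\right) = \left(-187\right) 774 = -144738$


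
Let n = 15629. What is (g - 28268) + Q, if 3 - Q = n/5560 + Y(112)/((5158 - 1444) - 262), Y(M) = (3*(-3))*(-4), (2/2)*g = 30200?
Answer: 9271133933/4798280 ≈ 1932.2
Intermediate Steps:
g = 30200
Y(M) = 36 (Y(M) = -9*(-4) = 36)
Q = 856973/4798280 (Q = 3 - (15629/5560 + 36/((5158 - 1444) - 262)) = 3 - (15629*(1/5560) + 36/(3714 - 262)) = 3 - (15629/5560 + 36/3452) = 3 - (15629/5560 + 36*(1/3452)) = 3 - (15629/5560 + 9/863) = 3 - 1*13537867/4798280 = 3 - 13537867/4798280 = 856973/4798280 ≈ 0.17860)
(g - 28268) + Q = (30200 - 28268) + 856973/4798280 = 1932 + 856973/4798280 = 9271133933/4798280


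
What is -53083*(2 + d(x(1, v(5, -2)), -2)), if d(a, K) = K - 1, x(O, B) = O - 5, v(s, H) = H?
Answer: 53083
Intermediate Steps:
x(O, B) = -5 + O
d(a, K) = -1 + K
-53083*(2 + d(x(1, v(5, -2)), -2)) = -53083*(2 + (-1 - 2)) = -53083*(2 - 3) = -53083*(-1) = 53083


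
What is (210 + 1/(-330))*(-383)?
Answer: -26541517/330 ≈ -80429.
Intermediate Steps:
(210 + 1/(-330))*(-383) = (210 - 1/330)*(-383) = (69299/330)*(-383) = -26541517/330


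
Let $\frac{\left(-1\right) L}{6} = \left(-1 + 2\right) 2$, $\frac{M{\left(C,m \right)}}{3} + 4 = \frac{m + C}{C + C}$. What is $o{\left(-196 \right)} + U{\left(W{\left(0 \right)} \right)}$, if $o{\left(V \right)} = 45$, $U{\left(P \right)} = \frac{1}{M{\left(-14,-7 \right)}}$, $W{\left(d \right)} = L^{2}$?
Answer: $\frac{1751}{39} \approx 44.897$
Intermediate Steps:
$M{\left(C,m \right)} = -12 + \frac{3 \left(C + m\right)}{2 C}$ ($M{\left(C,m \right)} = -12 + 3 \frac{m + C}{C + C} = -12 + 3 \frac{C + m}{2 C} = -12 + \frac{3 \left(C + m\right)}{2 C}$)
$L = -12$ ($L = - 6 \left(-1 + 2\right) 2 = - 6 \cdot 1 \cdot 2 = \left(-6\right) 2 = -12$)
$W{\left(d \right)} = 144$ ($W{\left(d \right)} = \left(-12\right)^{2} = 144$)
$U{\left(P \right)} = - \frac{4}{39}$ ($U{\left(P \right)} = \frac{1}{\frac{3}{2} \frac{1}{-14} \left(-7 - -98\right)} = \frac{1}{\frac{3}{2} \left(- \frac{1}{14}\right) \left(-7 + 98\right)} = \frac{1}{\frac{3}{2} \left(- \frac{1}{14}\right) 91} = \frac{1}{- \frac{39}{4}} = - \frac{4}{39}$)
$o{\left(-196 \right)} + U{\left(W{\left(0 \right)} \right)} = 45 - \frac{4}{39} = \frac{1751}{39}$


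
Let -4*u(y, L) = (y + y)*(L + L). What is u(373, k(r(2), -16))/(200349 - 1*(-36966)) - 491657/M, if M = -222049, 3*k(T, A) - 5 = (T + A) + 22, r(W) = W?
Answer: 26842771328/12160513485 ≈ 2.2074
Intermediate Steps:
k(T, A) = 9 + A/3 + T/3 (k(T, A) = 5/3 + ((T + A) + 22)/3 = 5/3 + ((A + T) + 22)/3 = 5/3 + (22 + A + T)/3 = 5/3 + (22/3 + A/3 + T/3) = 9 + A/3 + T/3)
u(y, L) = -L*y (u(y, L) = -(y + y)*(L + L)/4 = -2*y*2*L/4 = -L*y)
u(373, k(r(2), -16))/(200349 - 1*(-36966)) - 491657/M = (-1*(9 + (⅓)*(-16) + (⅓)*2)*373)/(200349 - 1*(-36966)) - 491657/(-222049) = (-1*(9 - 16/3 + ⅔)*373)/(200349 + 36966) - 491657*(-1/222049) = -1*13/3*373/237315 + 491657/222049 = -4849/3*1/237315 + 491657/222049 = -373/54765 + 491657/222049 = 26842771328/12160513485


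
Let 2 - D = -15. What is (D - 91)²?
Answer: 5476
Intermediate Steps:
D = 17 (D = 2 - 1*(-15) = 2 + 15 = 17)
(D - 91)² = (17 - 91)² = (-74)² = 5476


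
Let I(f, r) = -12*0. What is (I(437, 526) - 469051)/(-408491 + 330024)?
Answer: 469051/78467 ≈ 5.9777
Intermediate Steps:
I(f, r) = 0
(I(437, 526) - 469051)/(-408491 + 330024) = (0 - 469051)/(-408491 + 330024) = -469051/(-78467) = -469051*(-1/78467) = 469051/78467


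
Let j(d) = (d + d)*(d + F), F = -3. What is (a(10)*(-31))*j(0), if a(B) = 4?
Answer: 0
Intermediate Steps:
j(d) = 2*d*(-3 + d) (j(d) = (d + d)*(d - 3) = (2*d)*(-3 + d) = 2*d*(-3 + d))
(a(10)*(-31))*j(0) = (4*(-31))*(2*0*(-3 + 0)) = -248*0*(-3) = -124*0 = 0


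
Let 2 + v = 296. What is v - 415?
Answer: -121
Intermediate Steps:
v = 294 (v = -2 + 296 = 294)
v - 415 = 294 - 415 = -121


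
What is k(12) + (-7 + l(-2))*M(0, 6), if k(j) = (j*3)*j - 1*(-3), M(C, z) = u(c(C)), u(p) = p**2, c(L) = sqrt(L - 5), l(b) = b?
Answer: 480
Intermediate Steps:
c(L) = sqrt(-5 + L)
M(C, z) = -5 + C (M(C, z) = (sqrt(-5 + C))**2 = -5 + C)
k(j) = 3 + 3*j**2 (k(j) = (3*j)*j + 3 = 3*j**2 + 3 = 3 + 3*j**2)
k(12) + (-7 + l(-2))*M(0, 6) = (3 + 3*12**2) + (-7 - 2)*(-5 + 0) = (3 + 3*144) - 9*(-5) = (3 + 432) + 45 = 435 + 45 = 480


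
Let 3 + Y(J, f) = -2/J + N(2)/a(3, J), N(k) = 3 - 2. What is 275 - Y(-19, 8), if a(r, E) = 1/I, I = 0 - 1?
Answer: 5299/19 ≈ 278.89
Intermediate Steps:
I = -1
N(k) = 1
a(r, E) = -1 (a(r, E) = 1/(-1) = 1*(-1) = -1)
Y(J, f) = -4 - 2/J (Y(J, f) = -3 + (-2/J + 1/(-1)) = -3 + (-2/J + 1*(-1)) = -3 + (-2/J - 1) = -3 + (-1 - 2/J) = -4 - 2/J)
275 - Y(-19, 8) = 275 - (-4 - 2/(-19)) = 275 - (-4 - 2*(-1/19)) = 275 - (-4 + 2/19) = 275 - 1*(-74/19) = 275 + 74/19 = 5299/19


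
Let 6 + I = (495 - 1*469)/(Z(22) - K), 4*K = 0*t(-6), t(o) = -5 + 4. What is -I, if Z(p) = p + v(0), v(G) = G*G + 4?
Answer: 5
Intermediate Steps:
v(G) = 4 + G**2 (v(G) = G**2 + 4 = 4 + G**2)
t(o) = -1
K = 0 (K = (0*(-1))/4 = (1/4)*0 = 0)
Z(p) = 4 + p (Z(p) = p + (4 + 0**2) = p + (4 + 0) = p + 4 = 4 + p)
I = -5 (I = -6 + (495 - 1*469)/((4 + 22) - 1*0) = -6 + (495 - 469)/(26 + 0) = -6 + 26/26 = -6 + 26*(1/26) = -6 + 1 = -5)
-I = -1*(-5) = 5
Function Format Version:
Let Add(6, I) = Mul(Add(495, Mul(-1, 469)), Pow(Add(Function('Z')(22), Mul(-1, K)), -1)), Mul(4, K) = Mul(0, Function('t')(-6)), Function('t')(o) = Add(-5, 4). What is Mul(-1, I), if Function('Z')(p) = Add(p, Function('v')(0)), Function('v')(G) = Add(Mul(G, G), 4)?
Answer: 5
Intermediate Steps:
Function('v')(G) = Add(4, Pow(G, 2)) (Function('v')(G) = Add(Pow(G, 2), 4) = Add(4, Pow(G, 2)))
Function('t')(o) = -1
K = 0 (K = Mul(Rational(1, 4), Mul(0, -1)) = Mul(Rational(1, 4), 0) = 0)
Function('Z')(p) = Add(4, p) (Function('Z')(p) = Add(p, Add(4, Pow(0, 2))) = Add(p, Add(4, 0)) = Add(p, 4) = Add(4, p))
I = -5 (I = Add(-6, Mul(Add(495, Mul(-1, 469)), Pow(Add(Add(4, 22), Mul(-1, 0)), -1))) = Add(-6, Mul(Add(495, -469), Pow(Add(26, 0), -1))) = Add(-6, Mul(26, Pow(26, -1))) = Add(-6, Mul(26, Rational(1, 26))) = Add(-6, 1) = -5)
Mul(-1, I) = Mul(-1, -5) = 5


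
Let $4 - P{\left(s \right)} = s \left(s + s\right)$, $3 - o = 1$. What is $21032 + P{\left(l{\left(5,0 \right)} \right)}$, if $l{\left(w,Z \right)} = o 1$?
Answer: $21028$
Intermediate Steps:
$o = 2$ ($o = 3 - 1 = 2$)
$l{\left(w,Z \right)} = 2$ ($l{\left(w,Z \right)} = 2 \cdot 1 = 2$)
$P{\left(s \right)} = 4 - 2 s^{2}$ ($P{\left(s \right)} = 4 - s \left(s + s\right) = 4 - s 2 s = 4 - 2 s^{2}$)
$21032 + P{\left(l{\left(5,0 \right)} \right)} = 21032 + \left(4 - 2 \cdot 2^{2}\right) = 21032 + \left(4 - 8\right) = 21032 - 4 = 21028$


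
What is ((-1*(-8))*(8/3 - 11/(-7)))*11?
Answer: 7832/21 ≈ 372.95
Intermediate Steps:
((-1*(-8))*(8/3 - 11/(-7)))*11 = (8*(8*(1/3) - 11*(-1/7)))*11 = (8*(8/3 + 11/7))*11 = (8*(89/21))*11 = (712/21)*11 = 7832/21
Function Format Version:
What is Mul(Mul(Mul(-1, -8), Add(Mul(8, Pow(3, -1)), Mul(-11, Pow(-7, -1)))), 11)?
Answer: Rational(7832, 21) ≈ 372.95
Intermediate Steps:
Mul(Mul(Mul(-1, -8), Add(Mul(8, Pow(3, -1)), Mul(-11, Pow(-7, -1)))), 11) = Mul(Mul(8, Add(Mul(8, Rational(1, 3)), Mul(-11, Rational(-1, 7)))), 11) = Mul(Mul(8, Add(Rational(8, 3), Rational(11, 7))), 11) = Mul(Mul(8, Rational(89, 21)), 11) = Mul(Rational(712, 21), 11) = Rational(7832, 21)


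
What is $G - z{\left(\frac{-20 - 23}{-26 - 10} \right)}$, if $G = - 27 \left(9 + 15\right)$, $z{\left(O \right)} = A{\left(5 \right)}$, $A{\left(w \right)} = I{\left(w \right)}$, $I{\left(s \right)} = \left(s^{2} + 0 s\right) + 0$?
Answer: $-673$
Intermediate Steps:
$I{\left(s \right)} = s^{2}$ ($I{\left(s \right)} = \left(s^{2} + 0\right) + 0 = s^{2} + 0 = s^{2}$)
$A{\left(w \right)} = w^{2}$
$z{\left(O \right)} = 25$ ($z{\left(O \right)} = 5^{2} = 25$)
$G = -648$ ($G = \left(-27\right) 24 = -648$)
$G - z{\left(\frac{-20 - 23}{-26 - 10} \right)} = -648 - 25 = -673$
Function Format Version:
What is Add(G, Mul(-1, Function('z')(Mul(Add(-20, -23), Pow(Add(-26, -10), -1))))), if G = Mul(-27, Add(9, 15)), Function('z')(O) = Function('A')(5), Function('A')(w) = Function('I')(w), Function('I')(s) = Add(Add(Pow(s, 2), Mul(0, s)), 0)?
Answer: -673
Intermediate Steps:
Function('I')(s) = Pow(s, 2) (Function('I')(s) = Add(Add(Pow(s, 2), 0), 0) = Add(Pow(s, 2), 0) = Pow(s, 2))
Function('A')(w) = Pow(w, 2)
Function('z')(O) = 25 (Function('z')(O) = Pow(5, 2) = 25)
G = -648 (G = Mul(-27, 24) = -648)
Add(G, Mul(-1, Function('z')(Mul(Add(-20, -23), Pow(Add(-26, -10), -1))))) = Add(-648, Mul(-1, 25)) = Add(-648, -25) = -673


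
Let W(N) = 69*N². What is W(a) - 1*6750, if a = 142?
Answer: 1384566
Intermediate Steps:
W(a) - 1*6750 = 69*142² - 1*6750 = 69*20164 - 6750 = 1391316 - 6750 = 1384566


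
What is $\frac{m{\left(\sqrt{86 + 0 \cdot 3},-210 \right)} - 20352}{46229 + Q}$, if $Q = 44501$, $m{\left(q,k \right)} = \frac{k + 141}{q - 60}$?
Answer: $- \frac{17878197}{79706305} + \frac{69 \sqrt{86}}{318825220} \approx -0.2243$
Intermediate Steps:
$m{\left(q,k \right)} = \frac{141 + k}{-60 + q}$
$\frac{m{\left(\sqrt{86 + 0 \cdot 3},-210 \right)} - 20352}{46229 + Q} = \frac{\frac{141 - 210}{-60 + \sqrt{86 + 0 \cdot 3}} - 20352}{46229 + 44501} = \frac{\frac{1}{-60 + \sqrt{86 + 0}} \left(-69\right) - 20352}{90730} = \left(\frac{1}{-60 + \sqrt{86}} \left(-69\right) - 20352\right) \frac{1}{90730} = \left(- \frac{69}{-60 + \sqrt{86}} - 20352\right) \frac{1}{90730} = \left(-20352 - \frac{69}{-60 + \sqrt{86}}\right) \frac{1}{90730} = - \frac{10176}{45365} - \frac{69}{90730 \left(-60 + \sqrt{86}\right)}$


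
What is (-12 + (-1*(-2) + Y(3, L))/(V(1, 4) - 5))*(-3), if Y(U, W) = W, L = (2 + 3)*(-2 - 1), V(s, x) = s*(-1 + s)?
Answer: 141/5 ≈ 28.200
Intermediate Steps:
L = -15 (L = 5*(-3) = -15)
(-12 + (-1*(-2) + Y(3, L))/(V(1, 4) - 5))*(-3) = (-12 + (-1*(-2) - 15)/(1*(-1 + 1) - 5))*(-3) = (-12 + (2 - 15)/(1*0 - 5))*(-3) = (-12 - 13/(0 - 5))*(-3) = (-12 - 13/(-5))*(-3) = (-12 - 13*(-⅕))*(-3) = (-12 + 13/5)*(-3) = -47/5*(-3) = 141/5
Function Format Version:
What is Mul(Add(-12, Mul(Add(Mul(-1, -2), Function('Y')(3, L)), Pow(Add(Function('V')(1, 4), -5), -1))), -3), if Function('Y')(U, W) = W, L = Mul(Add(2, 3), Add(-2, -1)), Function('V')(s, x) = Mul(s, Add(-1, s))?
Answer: Rational(141, 5) ≈ 28.200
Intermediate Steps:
L = -15 (L = Mul(5, -3) = -15)
Mul(Add(-12, Mul(Add(Mul(-1, -2), Function('Y')(3, L)), Pow(Add(Function('V')(1, 4), -5), -1))), -3) = Mul(Add(-12, Mul(Add(Mul(-1, -2), -15), Pow(Add(Mul(1, Add(-1, 1)), -5), -1))), -3) = Mul(Add(-12, Mul(Add(2, -15), Pow(Add(Mul(1, 0), -5), -1))), -3) = Mul(Add(-12, Mul(-13, Pow(Add(0, -5), -1))), -3) = Mul(Add(-12, Mul(-13, Pow(-5, -1))), -3) = Mul(Add(-12, Mul(-13, Rational(-1, 5))), -3) = Mul(Add(-12, Rational(13, 5)), -3) = Mul(Rational(-47, 5), -3) = Rational(141, 5)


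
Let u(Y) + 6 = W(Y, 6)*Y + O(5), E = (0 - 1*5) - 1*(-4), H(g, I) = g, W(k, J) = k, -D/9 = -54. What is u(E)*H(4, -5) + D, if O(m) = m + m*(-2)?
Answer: 446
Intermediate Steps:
D = 486 (D = -9*(-54) = 486)
O(m) = -m (O(m) = m - 2*m = -m)
E = -1 (E = (0 - 5) + 4 = -5 + 4 = -1)
u(Y) = -11 + Y² (u(Y) = -6 + (Y*Y - 1*5) = -6 + (Y² - 5) = -6 + (-5 + Y²) = -11 + Y²)
u(E)*H(4, -5) + D = (-11 + (-1)²)*4 + 486 = (-11 + 1)*4 + 486 = -10*4 + 486 = -40 + 486 = 446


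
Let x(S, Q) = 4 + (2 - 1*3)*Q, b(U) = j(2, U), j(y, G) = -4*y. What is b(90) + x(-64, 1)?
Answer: -5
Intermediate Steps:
b(U) = -8 (b(U) = -4*2 = -8)
x(S, Q) = 4 - Q (x(S, Q) = 4 + (2 - 3)*Q = 4 - Q)
b(90) + x(-64, 1) = -8 + (4 - 1*1) = -8 + (4 - 1) = -8 + 3 = -5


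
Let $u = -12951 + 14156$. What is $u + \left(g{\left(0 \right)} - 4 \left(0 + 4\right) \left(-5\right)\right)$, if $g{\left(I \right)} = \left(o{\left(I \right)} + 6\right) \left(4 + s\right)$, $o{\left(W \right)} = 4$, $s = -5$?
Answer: $1275$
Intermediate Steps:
$g{\left(I \right)} = -10$ ($g{\left(I \right)} = \left(4 + 6\right) \left(4 - 5\right) = 10 \left(-1\right) = -10$)
$u = 1205$
$u + \left(g{\left(0 \right)} - 4 \left(0 + 4\right) \left(-5\right)\right) = 1205 - \left(10 + 4 \left(0 + 4\right) \left(-5\right)\right) = 1205 - \left(10 + 4 \cdot 4 \left(-5\right)\right) = 1205 - -70 = 1205 + \left(-10 + 80\right) = 1205 + 70 = 1275$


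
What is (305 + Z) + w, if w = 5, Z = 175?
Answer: 485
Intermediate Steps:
(305 + Z) + w = (305 + 175) + 5 = 480 + 5 = 485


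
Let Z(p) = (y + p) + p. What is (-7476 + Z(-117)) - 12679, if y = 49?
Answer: -20340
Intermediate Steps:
Z(p) = 49 + 2*p (Z(p) = (49 + p) + p = 49 + 2*p)
(-7476 + Z(-117)) - 12679 = (-7476 + (49 + 2*(-117))) - 12679 = (-7476 + (49 - 234)) - 12679 = (-7476 - 185) - 12679 = -7661 - 12679 = -20340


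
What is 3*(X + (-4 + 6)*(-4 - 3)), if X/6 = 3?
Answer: 12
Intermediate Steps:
X = 18 (X = 6*3 = 18)
3*(X + (-4 + 6)*(-4 - 3)) = 3*(18 + (-4 + 6)*(-4 - 3)) = 3*(18 + 2*(-7)) = 3*(18 - 14) = 3*4 = 12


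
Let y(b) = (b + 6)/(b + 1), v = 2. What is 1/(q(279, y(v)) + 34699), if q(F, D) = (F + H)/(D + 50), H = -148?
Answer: 158/5482835 ≈ 2.8817e-5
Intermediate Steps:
y(b) = (6 + b)/(1 + b)
q(F, D) = (-148 + F)/(50 + D) (q(F, D) = (F - 148)/(D + 50) = (-148 + F)/(50 + D))
1/(q(279, y(v)) + 34699) = 1/((-148 + 279)/(50 + (6 + 2)/(1 + 2)) + 34699) = 1/(131/(50 + 8/3) + 34699) = 1/(131/(158/3) + 34699) = 1/((3/158)*131 + 34699) = 1/(393/158 + 34699) = 1/(5482835/158) = 158/5482835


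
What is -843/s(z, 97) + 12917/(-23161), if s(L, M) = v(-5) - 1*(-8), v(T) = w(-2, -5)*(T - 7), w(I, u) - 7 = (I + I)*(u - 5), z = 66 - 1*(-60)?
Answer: 12342871/12877516 ≈ 0.95848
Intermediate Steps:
z = 126 (z = 66 + 60 = 126)
w(I, u) = 7 + 2*I*(-5 + u) (w(I, u) = 7 + (I + I)*(u - 5) = 7 + (2*I)*(-5 + u) = 7 + 2*I*(-5 + u))
v(T) = -329 + 47*T (v(T) = (7 - 10*(-2) + 2*(-2)*(-5))*(T - 7) = (7 + 20 + 20)*(-7 + T) = 47*(-7 + T) = -329 + 47*T)
s(L, M) = -556 (s(L, M) = (-329 + 47*(-5)) - 1*(-8) = (-329 - 235) + 8 = -564 + 8 = -556)
-843/s(z, 97) + 12917/(-23161) = -843/(-556) + 12917/(-23161) = -843*(-1/556) + 12917*(-1/23161) = 843/556 - 12917/23161 = 12342871/12877516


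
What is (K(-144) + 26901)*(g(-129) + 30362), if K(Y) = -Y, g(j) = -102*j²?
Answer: -45084555900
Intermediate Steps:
(K(-144) + 26901)*(g(-129) + 30362) = (-1*(-144) + 26901)*(-102*(-129)² + 30362) = (144 + 26901)*(-102*16641 + 30362) = 27045*(-1697382 + 30362) = 27045*(-1667020) = -45084555900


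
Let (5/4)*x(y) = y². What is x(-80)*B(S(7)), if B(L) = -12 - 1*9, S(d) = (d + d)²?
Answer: -107520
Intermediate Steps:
x(y) = 4*y²/5
S(d) = 4*d² (S(d) = (2*d)² = 4*d²)
B(L) = -21 (B(L) = -12 - 9 = -21)
x(-80)*B(S(7)) = ((⅘)*(-80)²)*(-21) = ((⅘)*6400)*(-21) = 5120*(-21) = -107520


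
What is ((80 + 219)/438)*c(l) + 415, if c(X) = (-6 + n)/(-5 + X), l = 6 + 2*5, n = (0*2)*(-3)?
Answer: 332946/803 ≈ 414.63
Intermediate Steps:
n = 0 (n = 0*(-3) = 0)
l = 16 (l = 6 + 10 = 16)
c(X) = -6/(-5 + X) (c(X) = (-6 + 0)/(-5 + X) = -6/(-5 + X))
((80 + 219)/438)*c(l) + 415 = ((80 + 219)/438)*(-6/(-5 + 16)) + 415 = (299*(1/438))*(-6/11) + 415 = 299*(-6*1/11)/438 + 415 = (299/438)*(-6/11) + 415 = -299/803 + 415 = 332946/803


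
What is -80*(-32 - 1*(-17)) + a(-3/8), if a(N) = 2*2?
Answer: 1204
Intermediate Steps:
a(N) = 4
-80*(-32 - 1*(-17)) + a(-3/8) = -80*(-32 - 1*(-17)) + 4 = -80*(-32 + 17) + 4 = -80*(-15) + 4 = 1200 + 4 = 1204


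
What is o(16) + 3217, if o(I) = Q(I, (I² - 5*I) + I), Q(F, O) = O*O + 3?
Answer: 40084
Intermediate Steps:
Q(F, O) = 3 + O² (Q(F, O) = O² + 3 = 3 + O²)
o(I) = 3 + (I² - 4*I)² (o(I) = 3 + ((I² - 5*I) + I)² = 3 + (I² - 4*I)²)
o(16) + 3217 = (3 + 16²*(-4 + 16)²) + 3217 = (3 + 256*12²) + 3217 = (3 + 256*144) + 3217 = (3 + 36864) + 3217 = 36867 + 3217 = 40084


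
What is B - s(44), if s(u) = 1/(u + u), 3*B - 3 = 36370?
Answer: 3200821/264 ≈ 12124.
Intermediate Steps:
B = 36373/3 (B = 1 + (1/3)*36370 = 1 + 36370/3 = 36373/3 ≈ 12124.)
s(u) = 1/(2*u)
B - s(44) = 36373/3 - 1/(2*44) = 36373/3 - 1*1/88 = 36373/3 - 1/88 = 3200821/264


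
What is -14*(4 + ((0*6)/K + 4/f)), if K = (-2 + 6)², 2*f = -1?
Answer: 56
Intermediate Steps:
f = -½ (f = (½)*(-1) = -½ ≈ -0.50000)
K = 16 (K = 4² = 16)
-14*(4 + ((0*6)/K + 4/f)) = -14*(4 + ((0*6)/16 + 4/(-½))) = -14*(4 + (0*(1/16) + 4*(-2))) = -14*(4 + (0 - 8)) = -14*(4 - 8) = -14*(-4) = 56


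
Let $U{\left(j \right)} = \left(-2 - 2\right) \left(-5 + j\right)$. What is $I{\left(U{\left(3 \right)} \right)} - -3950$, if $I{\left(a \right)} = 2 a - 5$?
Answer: $3961$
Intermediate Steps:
$U{\left(j \right)} = 20 - 4 j$ ($U{\left(j \right)} = - 4 \left(-5 + j\right) = 20 - 4 j$)
$I{\left(a \right)} = -5 + 2 a$
$I{\left(U{\left(3 \right)} \right)} - -3950 = \left(-5 + 2 \left(20 - 12\right)\right) - -3950 = \left(-5 + 2 \left(20 - 12\right)\right) + 3950 = \left(-5 + 2 \cdot 8\right) + 3950 = \left(-5 + 16\right) + 3950 = 11 + 3950 = 3961$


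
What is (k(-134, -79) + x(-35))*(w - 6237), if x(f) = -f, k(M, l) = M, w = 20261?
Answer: -1388376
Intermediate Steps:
(k(-134, -79) + x(-35))*(w - 6237) = (-134 - 1*(-35))*(20261 - 6237) = (-134 + 35)*14024 = -99*14024 = -1388376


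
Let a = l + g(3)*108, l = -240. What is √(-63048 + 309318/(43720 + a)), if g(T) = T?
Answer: 7*I*√617154840726/21902 ≈ 251.08*I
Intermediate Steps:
a = 84 (a = -240 + 3*108 = -240 + 324 = 84)
√(-63048 + 309318/(43720 + a)) = √(-63048 + 309318/(43720 + 84)) = √(-63048 + 309318/43804) = √(-63048 + 309318*(1/43804)) = √(-63048 + 154659/21902) = √(-1380722637/21902) = 7*I*√617154840726/21902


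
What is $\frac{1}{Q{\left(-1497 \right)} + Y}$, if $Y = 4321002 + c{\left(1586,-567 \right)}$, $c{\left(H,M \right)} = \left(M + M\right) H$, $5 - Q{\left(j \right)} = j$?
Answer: $\frac{1}{2523980} \approx 3.962 \cdot 10^{-7}$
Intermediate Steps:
$Q{\left(j \right)} = 5 - j$
$c{\left(H,M \right)} = 2 H M$ ($c{\left(H,M \right)} = 2 M H = 2 H M$)
$Y = 2522478$ ($Y = 4321002 + 2 \cdot 1586 \left(-567\right) = 4321002 - 1798524 = 2522478$)
$\frac{1}{Q{\left(-1497 \right)} + Y} = \frac{1}{\left(5 - -1497\right) + 2522478} = \frac{1}{\left(5 + 1497\right) + 2522478} = \frac{1}{1502 + 2522478} = \frac{1}{2523980}$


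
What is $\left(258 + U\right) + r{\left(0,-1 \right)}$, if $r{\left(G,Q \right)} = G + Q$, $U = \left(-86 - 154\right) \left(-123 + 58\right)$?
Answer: $15857$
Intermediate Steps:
$U = 15600$ ($U = \left(-240\right) \left(-65\right) = 15600$)
$\left(258 + U\right) + r{\left(0,-1 \right)} = \left(258 + 15600\right) + \left(0 - 1\right) = 15858 - 1 = 15857$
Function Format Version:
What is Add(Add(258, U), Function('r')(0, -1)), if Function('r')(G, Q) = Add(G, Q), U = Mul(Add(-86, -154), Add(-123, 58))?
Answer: 15857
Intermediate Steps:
U = 15600 (U = Mul(-240, -65) = 15600)
Add(Add(258, U), Function('r')(0, -1)) = Add(Add(258, 15600), Add(0, -1)) = Add(15858, -1) = 15857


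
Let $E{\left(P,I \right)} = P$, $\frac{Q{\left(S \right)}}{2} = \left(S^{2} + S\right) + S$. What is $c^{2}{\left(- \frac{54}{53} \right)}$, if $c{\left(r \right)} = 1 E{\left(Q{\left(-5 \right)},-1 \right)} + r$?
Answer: $\frac{2359296}{2809} \approx 839.91$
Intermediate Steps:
$Q{\left(S \right)} = 2 S^{2} + 4 S$ ($Q{\left(S \right)} = 2 \left(\left(S^{2} + S\right) + S\right) = 2 \left(\left(S + S^{2}\right) + S\right) = 2 \left(S^{2} + 2 S\right) = 2 S^{2} + 4 S$)
$c{\left(r \right)} = 30 + r$ ($c{\left(r \right)} = 1 \cdot 2 \left(-5\right) \left(2 - 5\right) + r = 1 \cdot 2 \left(-5\right) \left(-3\right) + r = 1 \cdot 30 + r = 30 + r$)
$c^{2}{\left(- \frac{54}{53} \right)} = \left(30 - \frac{54}{53}\right)^{2} = \left(\frac{1536}{53}\right)^{2} = \frac{2359296}{2809}$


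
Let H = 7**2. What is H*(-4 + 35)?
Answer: 1519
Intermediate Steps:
H = 49
H*(-4 + 35) = 49*(-4 + 35) = 49*31 = 1519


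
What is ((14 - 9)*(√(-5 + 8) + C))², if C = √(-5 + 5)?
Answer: 75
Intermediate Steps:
C = 0 (C = √0 = 0)
((14 - 9)*(√(-5 + 8) + C))² = ((14 - 9)*(√(-5 + 8) + 0))² = (5*(√3 + 0))² = (5*√3)² = 75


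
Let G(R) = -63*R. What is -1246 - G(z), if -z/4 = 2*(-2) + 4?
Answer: -1246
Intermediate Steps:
z = 0 (z = -4*(2*(-2) + 4) = -4*(-4 + 4) = -4*0 = 0)
-1246 - G(z) = -1246 - (-63)*0 = -1246 - 1*0 = -1246 + 0 = -1246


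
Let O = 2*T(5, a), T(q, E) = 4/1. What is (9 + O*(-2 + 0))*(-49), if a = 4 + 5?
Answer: 343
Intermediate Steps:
a = 9
T(q, E) = 4 (T(q, E) = 4*1 = 4)
O = 8 (O = 2*4 = 8)
(9 + O*(-2 + 0))*(-49) = (9 + 8*(-2 + 0))*(-49) = (9 + 8*(-2))*(-49) = (9 - 16)*(-49) = -7*(-49) = 343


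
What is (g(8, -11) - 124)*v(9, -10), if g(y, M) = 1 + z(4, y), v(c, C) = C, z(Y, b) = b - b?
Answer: 1230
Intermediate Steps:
z(Y, b) = 0
g(y, M) = 1 (g(y, M) = 1 + 0 = 1)
(g(8, -11) - 124)*v(9, -10) = (1 - 124)*(-10) = -123*(-10) = 1230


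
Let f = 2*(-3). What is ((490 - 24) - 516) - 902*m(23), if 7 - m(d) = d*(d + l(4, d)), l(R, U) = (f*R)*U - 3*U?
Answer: -12412472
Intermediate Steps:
f = -6
l(R, U) = -3*U - 6*R*U (l(R, U) = (-6*R)*U - 3*U = -6*R*U - 3*U = -3*U - 6*R*U)
m(d) = 7 + 26*d² (m(d) = 7 - d*(d + 3*d*(-1 - 2*4)) = 7 - d*(d + 3*d*(-1 - 8)) = 7 - d*(d + 3*d*(-9)) = 7 - d*(d - 27*d) = 7 - d*(-26*d) = 7 - (-26)*d² = 7 + 26*d²)
((490 - 24) - 516) - 902*m(23) = ((490 - 24) - 516) - 902*(7 + 26*23²) = (466 - 516) - 902*(7 + 26*529) = -50 - 902*(7 + 13754) = -50 - 902*13761 = -50 - 12412422 = -12412472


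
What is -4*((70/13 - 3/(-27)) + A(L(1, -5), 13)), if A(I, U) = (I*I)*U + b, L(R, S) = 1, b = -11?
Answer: -3508/117 ≈ -29.983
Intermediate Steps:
A(I, U) = -11 + U*I² (A(I, U) = (I*I)*U - 11 = I²*U - 11 = U*I² - 11 = -11 + U*I²)
-4*((70/13 - 3/(-27)) + A(L(1, -5), 13)) = -4*((70/13 - 3/(-27)) + (-11 + 13*1²)) = -4*((70*(1/13) - 3*(-1/27)) + (-11 + 13*1)) = -4*((70/13 + ⅑) + (-11 + 13)) = -4*(643/117 + 2) = -4*877/117 = -3508/117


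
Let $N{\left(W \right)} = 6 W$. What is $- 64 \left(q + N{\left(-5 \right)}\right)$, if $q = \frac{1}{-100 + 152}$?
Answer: $\frac{24944}{13} \approx 1918.8$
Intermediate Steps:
$q = \frac{1}{52} \approx 0.019231$
$- 64 \left(q + N{\left(-5 \right)}\right) = - 64 \left(\frac{1}{52} + 6 \left(-5\right)\right) = - 64 \left(\frac{1}{52} - 30\right) = \left(-64\right) \left(- \frac{1559}{52}\right) = \frac{24944}{13}$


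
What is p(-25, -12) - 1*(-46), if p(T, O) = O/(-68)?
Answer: 785/17 ≈ 46.176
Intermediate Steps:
p(T, O) = -O/68 (p(T, O) = O*(-1/68) = -O/68)
p(-25, -12) - 1*(-46) = -1/68*(-12) - 1*(-46) = 3/17 + 46 = 785/17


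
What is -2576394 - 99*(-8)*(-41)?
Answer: -2608866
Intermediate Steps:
-2576394 - 99*(-8)*(-41) = -2576394 - (-792)*(-41) = -2576394 - 1*32472 = -2576394 - 32472 = -2608866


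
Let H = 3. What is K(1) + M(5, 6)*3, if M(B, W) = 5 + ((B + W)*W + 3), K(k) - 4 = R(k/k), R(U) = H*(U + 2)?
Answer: 235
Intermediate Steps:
R(U) = 6 + 3*U (R(U) = 3*(U + 2) = 3*(2 + U) = 6 + 3*U)
K(k) = 13 (K(k) = 4 + (6 + 3*(k/k)) = 4 + (6 + 3*1) = 4 + (6 + 3) = 4 + 9 = 13)
M(B, W) = 8 + W*(B + W) (M(B, W) = 5 + (W*(B + W) + 3) = 5 + (3 + W*(B + W)) = 8 + W*(B + W))
K(1) + M(5, 6)*3 = 13 + (8 + 6**2 + 5*6)*3 = 13 + (8 + 36 + 30)*3 = 13 + 74*3 = 13 + 222 = 235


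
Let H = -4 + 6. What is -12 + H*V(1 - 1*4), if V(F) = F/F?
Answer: -10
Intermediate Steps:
H = 2
V(F) = 1
-12 + H*V(1 - 1*4) = -12 + 2*1 = -12 + 2 = -10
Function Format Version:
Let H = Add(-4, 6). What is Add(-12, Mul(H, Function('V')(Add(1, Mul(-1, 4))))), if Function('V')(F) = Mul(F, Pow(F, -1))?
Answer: -10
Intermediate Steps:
H = 2
Function('V')(F) = 1
Add(-12, Mul(H, Function('V')(Add(1, Mul(-1, 4))))) = Add(-12, Mul(2, 1)) = Add(-12, 2) = -10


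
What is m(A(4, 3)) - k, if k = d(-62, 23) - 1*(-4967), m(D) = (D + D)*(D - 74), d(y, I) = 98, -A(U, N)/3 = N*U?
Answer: 2855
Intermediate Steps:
A(U, N) = -3*N*U
m(D) = 2*D*(-74 + D) (m(D) = (2*D)*(-74 + D) = 2*D*(-74 + D))
k = 5065 (k = 98 - 1*(-4967) = 98 + 4967 = 5065)
m(A(4, 3)) - k = 2*(-3*3*4)*(-74 - 3*3*4) - 1*5065 = 2*(-36)*(-74 - 36) - 5065 = 2*(-36)*(-110) - 5065 = 7920 - 5065 = 2855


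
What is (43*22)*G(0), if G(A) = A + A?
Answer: 0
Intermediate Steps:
G(A) = 2*A
(43*22)*G(0) = (43*22)*(2*0) = 946*0 = 0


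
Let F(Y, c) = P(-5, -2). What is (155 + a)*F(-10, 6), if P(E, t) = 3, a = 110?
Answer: 795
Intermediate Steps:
F(Y, c) = 3
(155 + a)*F(-10, 6) = (155 + 110)*3 = 265*3 = 795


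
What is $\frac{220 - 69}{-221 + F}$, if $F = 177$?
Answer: $- \frac{151}{44} \approx -3.4318$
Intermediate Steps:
$\frac{220 - 69}{-221 + F} = \frac{220 - 69}{-221 + 177} = \frac{151}{-44} = 151 \left(- \frac{1}{44}\right) = - \frac{151}{44}$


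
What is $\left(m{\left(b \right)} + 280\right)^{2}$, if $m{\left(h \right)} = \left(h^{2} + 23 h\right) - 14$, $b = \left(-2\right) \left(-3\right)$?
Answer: $193600$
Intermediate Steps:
$b = 6$
$m{\left(h \right)} = -14 + h^{2} + 23 h$
$\left(m{\left(b \right)} + 280\right)^{2} = \left(\left(-14 + 6^{2} + 23 \cdot 6\right) + 280\right)^{2} = \left(\left(-14 + 36 + 138\right) + 280\right)^{2} = \left(160 + 280\right)^{2} = 440^{2} = 193600$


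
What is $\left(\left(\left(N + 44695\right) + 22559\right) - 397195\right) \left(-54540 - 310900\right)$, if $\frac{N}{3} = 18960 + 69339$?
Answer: $23769679360$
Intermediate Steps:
$N = 264897$ ($N = 3 \left(18960 + 69339\right) = 3 \cdot 88299 = 264897$)
$\left(\left(\left(N + 44695\right) + 22559\right) - 397195\right) \left(-54540 - 310900\right) = \left(\left(\left(264897 + 44695\right) + 22559\right) - 397195\right) \left(-54540 - 310900\right) = \left(\left(309592 + 22559\right) - 397195\right) \left(-365440\right) = \left(332151 - 397195\right) \left(-365440\right) = \left(-65044\right) \left(-365440\right) = 23769679360$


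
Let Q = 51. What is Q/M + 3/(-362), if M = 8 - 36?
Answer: -9273/5068 ≈ -1.8297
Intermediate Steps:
M = -28
Q/M + 3/(-362) = 51/(-28) + 3/(-362) = 51*(-1/28) + 3*(-1/362) = -51/28 - 3/362 = -9273/5068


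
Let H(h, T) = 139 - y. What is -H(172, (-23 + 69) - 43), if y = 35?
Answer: -104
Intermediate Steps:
H(h, T) = 104 (H(h, T) = 139 - 1*35 = 139 - 35 = 104)
-H(172, (-23 + 69) - 43) = -1*104 = -104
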